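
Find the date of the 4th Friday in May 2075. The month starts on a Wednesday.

2075-05-24

May 2075 begins on a Wednesday, so the first Friday is May 3 (2 days later).
The 4th Friday is 3 weeks later: 3 + 21 = 24.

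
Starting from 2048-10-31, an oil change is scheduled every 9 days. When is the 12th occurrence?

2049-02-07

The 12th occurrence is 11 intervals after the first: 11 × 9 = 99 days after 2048-10-31.
October has 31 days — 0 days to the end of October leaves 99.
November has 30 days (69 left).
December has 31 days (38 left).
January has 31 days (7 left).
7 days into February → 2049-02-07.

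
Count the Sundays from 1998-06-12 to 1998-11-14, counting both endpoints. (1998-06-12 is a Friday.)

22

1998-06-12 is a Friday; the first Sunday on or after it is 1998-06-14 (2 days later).
From 1998-06-14 to 1998-11-14: 16 + 31 + 31 + 30 + 31 + 14 = 153 days (rest of June, July, August, September, October, November).
153 ÷ 7 = 21 full weeks with remainder 6, so 21 more Sundays after the first → 22.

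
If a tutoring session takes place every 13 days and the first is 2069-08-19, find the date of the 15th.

2070-02-17

The 15th occurrence is 14 intervals after the first: 14 × 13 = 182 days after 2069-08-19.
August has 31 days — 12 days to the end of August leaves 170.
September has 30 days (140 left).
October has 31 days (109 left).
November has 30 days (79 left).
December has 31 days (48 left).
January has 31 days (17 left).
17 days into February → 2070-02-17.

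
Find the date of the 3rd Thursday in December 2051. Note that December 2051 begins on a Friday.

21 December 2051

December 2051 begins on a Friday, so the first Thursday is December 7 (6 days later).
The 3rd Thursday is 2 weeks later: 7 + 14 = 21.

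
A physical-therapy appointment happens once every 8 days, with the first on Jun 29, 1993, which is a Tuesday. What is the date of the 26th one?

The 26th occurrence is 25 intervals after the first: 25 × 8 = 200 days after Jun 29, 1993.
Jun has 30 days — 1 day to the end of Jun leaves 199.
Jul has 31 days (168 left).
Aug has 31 days (137 left).
Sep has 30 days (107 left).
Oct has 31 days (76 left).
Nov has 30 days (46 left).
Dec has 31 days (15 left).
15 days into Jan → Jan 15, 1994.

Jan 15, 1994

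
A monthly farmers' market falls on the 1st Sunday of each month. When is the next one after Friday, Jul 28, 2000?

Jul 2000 starts on a Saturday, so its 1st Sunday is Jul 2, 2000 (1 day in).
That is not after Jul 28, 2000, so look at Aug 2000.
Aug 2000 starts on a Tuesday, so its 1st Sunday is Aug 6, 2000 (5 days in).

Aug 6, 2000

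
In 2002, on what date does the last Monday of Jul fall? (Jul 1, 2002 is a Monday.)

Jul 2002 begins on a Monday, so the first Monday is Jul 1.
Jul 2002 has 31 days. Adding weeks: 1, 8, 15, 22, 29 — the last one ≤ 31 is the 29th.

Jul 29, 2002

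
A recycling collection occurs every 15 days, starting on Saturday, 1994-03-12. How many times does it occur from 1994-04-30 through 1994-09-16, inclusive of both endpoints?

9

Occurrences land 15·i days after 1994-03-12 for i = 0, 1, 2, …
1994-04-30 is 49 days after the start; 49 ÷ 15 = 3 remainder 4; since the remainder is 4, round up to i = 4. First occurrence in the window: #5 on 1994-05-11 (4×15 = 60 days in).
1994-09-16 is 188 days after the start; 188 ÷ 15 = 12 remainder 8. Last occurrence in the window: #13 on 1994-09-08.
Occurrences #5 through #13: 9 in total.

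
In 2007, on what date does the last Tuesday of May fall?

May 29, 2007

May 2007 begins on a Tuesday, so the first Tuesday is May 1.
May 2007 has 31 days. Adding weeks: 1, 8, 15, 22, 29 — the last one ≤ 31 is the 29th.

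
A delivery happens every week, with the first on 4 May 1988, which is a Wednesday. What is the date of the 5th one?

1 June 1988

The 5th occurrence is 4 intervals after the first: 4 × 7 = 28 days after 4 May 1988.
May has 31 days — 27 days to the end of May leaves 1.
1 day into June → 1 June 1988.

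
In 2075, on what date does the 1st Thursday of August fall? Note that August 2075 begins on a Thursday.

2075-08-01

August 2075 begins on a Thursday, so the first Thursday is August 1.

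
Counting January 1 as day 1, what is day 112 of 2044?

April 21, 2044

January has 31 days (112 − 31 = 81 remain).
February has 29 days (81 − 29 = 52 remain).
March has 31 days (52 − 31 = 21 remain).
21 into April → April 21.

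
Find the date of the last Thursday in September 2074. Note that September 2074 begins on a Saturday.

September 2074 begins on a Saturday, so the first Thursday is September 6 (5 days later).
September 2074 has 30 days. Adding weeks: 6, 13, 20, 27 — the last one ≤ 30 is the 27th.

September 27, 2074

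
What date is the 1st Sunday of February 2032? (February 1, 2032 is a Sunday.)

February 2032 begins on a Sunday, so the first Sunday is February 1.

February 1, 2032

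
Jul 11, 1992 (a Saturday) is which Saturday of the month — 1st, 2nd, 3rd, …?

Day 11 falls in week ⌈11/7⌉ of the month.
Days 1–7 hold the 1st Saturday, 8–14 the 2nd, 15–21 the 3rd, 22–28 the 4th, 29–31 the 5th.
11 is in the range for the 2nd.

2nd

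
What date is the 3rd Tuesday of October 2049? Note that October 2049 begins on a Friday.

October 2049 begins on a Friday, so the first Tuesday is October 5 (4 days later).
The 3rd Tuesday is 2 weeks later: 5 + 14 = 19.

19 October 2049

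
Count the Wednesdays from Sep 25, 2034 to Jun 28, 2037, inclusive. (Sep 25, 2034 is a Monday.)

144

Sep 25, 2034 is a Monday; the first Wednesday on or after it is Sep 27, 2034 (2 days later).
From Sep 27, 2034 to Jun 28, 2037: 95 + 365 + 366 + 179 = 1005 days (rest of 2034, 2035, 2036, to Jun 28, 2037 in 2037).
1005 ÷ 7 = 143 full weeks with remainder 4, so 143 more Wednesdays after the first → 144.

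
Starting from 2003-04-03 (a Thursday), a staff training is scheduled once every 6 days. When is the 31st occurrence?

2003-09-30

The 31st occurrence is 30 intervals after the first: 30 × 6 = 180 days after 2003-04-03.
April has 30 days — 27 days to the end of April leaves 153.
May has 31 days (122 left).
June has 30 days (92 left).
July has 31 days (61 left).
August has 31 days (30 left).
30 days into September → 2003-09-30.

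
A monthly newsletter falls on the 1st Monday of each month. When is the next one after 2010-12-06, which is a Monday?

2011-01-03

December 2010 starts on a Wednesday, so its 1st Monday is 2010-12-06 (5 days in).
That is not after 2010-12-06, so look at January 2011.
January 2011 starts on a Saturday, so its 1st Monday is 2011-01-03 (2 days in).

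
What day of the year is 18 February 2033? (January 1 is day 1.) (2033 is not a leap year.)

49

Days in months before February: 31 = 31.
Plus 18 days into February → day 49.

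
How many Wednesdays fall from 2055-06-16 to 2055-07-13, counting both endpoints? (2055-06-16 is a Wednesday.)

4

2055-06-16 is a Wednesday; the first Wednesday on or after it is 2055-06-16.
From 2055-06-16 to 2055-07-13: 14 + 13 = 27 days (rest of June, July).
27 ÷ 7 = 3 full weeks with remainder 6, so 3 more Wednesdays after the first → 4.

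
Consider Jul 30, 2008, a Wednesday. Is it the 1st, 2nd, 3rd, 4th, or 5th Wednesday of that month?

Day 30 falls in week ⌈30/7⌉ of the month.
Days 1–7 hold the 1st Wednesday, 8–14 the 2nd, 15–21 the 3rd, 22–28 the 4th, 29–31 the 5th.
30 is in the range for the 5th.

5th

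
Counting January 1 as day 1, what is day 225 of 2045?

Jan has 31 days (225 − 31 = 194 remain).
Feb has 28 days (194 − 28 = 166 remain).
Mar has 31 days (166 − 31 = 135 remain).
Apr has 30 days (135 − 30 = 105 remain).
May has 31 days (105 − 31 = 74 remain).
Jun has 30 days (74 − 30 = 44 remain).
Jul has 31 days (44 − 31 = 13 remain).
13 into Aug → Aug 13.

Aug 13, 2045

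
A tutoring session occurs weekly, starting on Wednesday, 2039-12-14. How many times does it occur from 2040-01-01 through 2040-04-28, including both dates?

17

Occurrences land 7·i days after 2039-12-14 for i = 0, 1, 2, …
2040-01-01 is 18 days after the start; 18 ÷ 7 = 2 remainder 4; since the remainder is 4, round up to i = 3. First occurrence in the window: #4 on 2040-01-04 (3×7 = 21 days in).
2040-04-28 is 136 days after the start; 136 ÷ 7 = 19 remainder 3. Last occurrence in the window: #20 on 2040-04-25.
Occurrences #4 through #20: 17 in total.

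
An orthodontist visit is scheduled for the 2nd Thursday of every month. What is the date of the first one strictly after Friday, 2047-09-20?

September 2047 starts on a Sunday; its first Thursday is the 5th, so the 2nd Thursday is the 12th — 2047-09-12.
That is not after 2047-09-20, so look at October 2047.
October 2047 starts on a Tuesday; its first Thursday is the 3rd, so the 2nd Thursday is the 10th — 2047-10-10.

2047-10-10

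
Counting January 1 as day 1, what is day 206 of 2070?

Jul 25, 2070

Jan has 31 days (206 − 31 = 175 remain).
Feb has 28 days (175 − 28 = 147 remain).
Mar has 31 days (147 − 31 = 116 remain).
Apr has 30 days (116 − 30 = 86 remain).
May has 31 days (86 − 31 = 55 remain).
Jun has 30 days (55 − 30 = 25 remain).
25 into Jul → Jul 25.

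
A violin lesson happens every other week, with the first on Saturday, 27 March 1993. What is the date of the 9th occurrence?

17 July 1993

The 9th occurrence is 8 intervals after the first: 8 × 14 = 112 days after 27 March 1993.
March has 31 days — 4 days to the end of March leaves 108.
April has 30 days (78 left).
May has 31 days (47 left).
June has 30 days (17 left).
17 days into July → 17 July 1993.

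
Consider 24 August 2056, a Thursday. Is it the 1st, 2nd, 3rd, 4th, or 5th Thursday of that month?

4th

Day 24 falls in week ⌈24/7⌉ of the month.
Days 1–7 hold the 1st Thursday, 8–14 the 2nd, 15–21 the 3rd, 22–28 the 4th, 29–31 the 5th.
24 is in the range for the 4th.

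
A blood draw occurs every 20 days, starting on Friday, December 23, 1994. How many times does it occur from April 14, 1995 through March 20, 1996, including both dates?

Occurrences land 20·i days after December 23, 1994 for i = 0, 1, 2, …
April 14, 1995 is 112 days after the start; 112 ÷ 20 = 5 remainder 12; since the remainder is 12, round up to i = 6. First occurrence in the window: #7 on April 22, 1995 (6×20 = 120 days in).
March 20, 1996 is 453 days after the start; 453 ÷ 20 = 22 remainder 13. Last occurrence in the window: #23 on March 7, 1996.
Occurrences #7 through #23: 17 in total.

17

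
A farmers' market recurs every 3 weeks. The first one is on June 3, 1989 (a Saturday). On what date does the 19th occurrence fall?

June 16, 1990

The 19th occurrence is 18 intervals after the first: 18 × 21 = 378 days after June 3, 1989.
June has 30 days — 27 days to the end of June leaves 351.
July has 31 days (320 left).
August has 31 days (289 left).
September has 30 days (259 left).
October has 31 days (228 left).
November has 30 days (198 left).
December has 31 days (167 left).
January has 31 days (136 left).
February has 28 days (108 left).
March has 31 days (77 left).
April has 30 days (47 left).
May has 31 days (16 left).
16 days into June → June 16, 1990.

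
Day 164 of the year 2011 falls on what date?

June 13, 2011

January has 31 days (164 − 31 = 133 remain).
February has 28 days (133 − 28 = 105 remain).
March has 31 days (105 − 31 = 74 remain).
April has 30 days (74 − 30 = 44 remain).
May has 31 days (44 − 31 = 13 remain).
13 into June → June 13.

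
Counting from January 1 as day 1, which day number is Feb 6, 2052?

37

Days in months before Feb: 31 = 31.
Plus 6 days into Feb → day 37.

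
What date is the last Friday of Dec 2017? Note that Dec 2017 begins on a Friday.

Dec 2017 begins on a Friday, so the first Friday is Dec 1.
Dec 2017 has 31 days. Adding weeks: 1, 8, 15, 22, 29 — the last one ≤ 31 is the 29th.

Dec 29, 2017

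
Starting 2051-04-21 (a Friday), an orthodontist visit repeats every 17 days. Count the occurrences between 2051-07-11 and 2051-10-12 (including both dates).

6

Occurrences land 17·i days after 2051-04-21 for i = 0, 1, 2, …
2051-07-11 is 81 days after the start; 81 ÷ 17 = 4 remainder 13; since the remainder is 13, round up to i = 5. First occurrence in the window: #6 on 2051-07-15 (5×17 = 85 days in).
2051-10-12 is 174 days after the start; 174 ÷ 17 = 10 remainder 4. Last occurrence in the window: #11 on 2051-10-08.
Occurrences #6 through #11: 6 in total.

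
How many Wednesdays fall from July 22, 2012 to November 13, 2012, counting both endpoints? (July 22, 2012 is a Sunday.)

July 22, 2012 is a Sunday; the first Wednesday on or after it is July 25, 2012 (3 days later).
From July 25, 2012 to November 13, 2012: 6 + 31 + 30 + 31 + 13 = 111 days (rest of July, August, September, October, November).
111 ÷ 7 = 15 full weeks with remainder 6, so 15 more Wednesdays after the first → 16.

16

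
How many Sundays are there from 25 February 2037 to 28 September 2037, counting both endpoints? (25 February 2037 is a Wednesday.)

25 February 2037 is a Wednesday; the first Sunday on or after it is 1 March 2037 (4 days later).
From 1 March 2037 to 28 September 2037: 30 + 30 + 31 + 30 + 31 + 31 + 28 = 211 days (rest of March, April, May, June, July, August, September).
211 ÷ 7 = 30 full weeks with remainder 1, so 30 more Sundays after the first → 31.

31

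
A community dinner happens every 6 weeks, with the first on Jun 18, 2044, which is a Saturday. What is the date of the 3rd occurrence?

The 3rd occurrence is 2 intervals after the first: 2 × 42 = 84 days after Jun 18, 2044.
Jun has 30 days — 12 days to the end of Jun leaves 72.
Jul has 31 days (41 left).
Aug has 31 days (10 left).
10 days into Sep → Sep 10, 2044.

Sep 10, 2044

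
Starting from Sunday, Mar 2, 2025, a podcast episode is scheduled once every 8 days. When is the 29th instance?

The 29th occurrence is 28 intervals after the first: 28 × 8 = 224 days after Mar 2, 2025.
Mar has 31 days — 29 days to the end of Mar leaves 195.
Apr has 30 days (165 left).
May has 31 days (134 left).
Jun has 30 days (104 left).
Jul has 31 days (73 left).
Aug has 31 days (42 left).
Sep has 30 days (12 left).
12 days into Oct → Oct 12, 2025.

Oct 12, 2025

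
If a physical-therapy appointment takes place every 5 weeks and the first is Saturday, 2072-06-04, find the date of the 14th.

2073-09-02

The 14th occurrence is 13 intervals after the first: 13 × 35 = 455 days after 2072-06-04.
June has 30 days — 26 days to the end of June leaves 429.
From end of June to end of 2072 is 184 days (245 left).
January has 31 days (214 left).
February has 28 days (186 left).
March has 31 days (155 left).
April has 30 days (125 left).
May has 31 days (94 left).
June has 30 days (64 left).
July has 31 days (33 left).
August has 31 days (2 left).
2 days into September → 2073-09-02.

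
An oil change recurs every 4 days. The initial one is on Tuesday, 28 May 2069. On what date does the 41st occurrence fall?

4 November 2069

The 41st occurrence is 40 intervals after the first: 40 × 4 = 160 days after 28 May 2069.
May has 31 days — 3 days to the end of May leaves 157.
June has 30 days (127 left).
July has 31 days (96 left).
August has 31 days (65 left).
September has 30 days (35 left).
October has 31 days (4 left).
4 days into November → 4 November 2069.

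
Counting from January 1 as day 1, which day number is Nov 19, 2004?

324

Days in months before Nov: 31 + 29 + 31 + 30 + 31 + 30 + 31 + 31 + 30 + 31 = 305.
Plus 19 days into Nov → day 324.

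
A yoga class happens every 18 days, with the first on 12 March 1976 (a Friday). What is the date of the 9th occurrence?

3 August 1976

The 9th occurrence is 8 intervals after the first: 8 × 18 = 144 days after 12 March 1976.
March has 31 days — 19 days to the end of March leaves 125.
April has 30 days (95 left).
May has 31 days (64 left).
June has 30 days (34 left).
July has 31 days (3 left).
3 days into August → 3 August 1976.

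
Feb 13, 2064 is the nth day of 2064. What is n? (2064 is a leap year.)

44

Days in months before Feb: 31 = 31.
Plus 13 days into Feb → day 44.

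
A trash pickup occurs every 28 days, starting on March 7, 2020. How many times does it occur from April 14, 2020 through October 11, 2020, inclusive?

6

Occurrences land 28·i days after March 7, 2020 for i = 0, 1, 2, …
April 14, 2020 is 38 days after the start; 38 ÷ 28 = 1 remainder 10; since the remainder is 10, round up to i = 2. First occurrence in the window: #3 on May 2, 2020 (2×28 = 56 days in).
October 11, 2020 is 218 days after the start; 218 ÷ 28 = 7 remainder 22. Last occurrence in the window: #8 on September 19, 2020.
Occurrences #3 through #8: 6 in total.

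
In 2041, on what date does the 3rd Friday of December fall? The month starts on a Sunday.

2041-12-20

December 2041 begins on a Sunday, so the first Friday is December 6 (5 days later).
The 3rd Friday is 2 weeks later: 6 + 14 = 20.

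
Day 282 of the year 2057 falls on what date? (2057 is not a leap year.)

January has 31 days (282 − 31 = 251 remain).
February has 28 days (251 − 28 = 223 remain).
March has 31 days (223 − 31 = 192 remain).
April has 30 days (192 − 30 = 162 remain).
May has 31 days (162 − 31 = 131 remain).
June has 30 days (131 − 30 = 101 remain).
July has 31 days (101 − 31 = 70 remain).
August has 31 days (70 − 31 = 39 remain).
September has 30 days (39 − 30 = 9 remain).
9 into October → October 9.

9 October 2057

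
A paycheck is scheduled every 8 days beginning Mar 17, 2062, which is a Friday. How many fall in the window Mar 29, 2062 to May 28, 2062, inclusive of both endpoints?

Occurrences land 8·i days after Mar 17, 2062 for i = 0, 1, 2, …
Mar 29, 2062 is 12 days after the start; 12 ÷ 8 = 1 remainder 4; since the remainder is 4, round up to i = 2. First occurrence in the window: #3 on Apr 2, 2062 (2×8 = 16 days in).
May 28, 2062 is 72 days after the start; 72 ÷ 8 = 9 remainder 0. Last occurrence in the window: #10 on May 28, 2062.
Occurrences #3 through #10: 8 in total.

8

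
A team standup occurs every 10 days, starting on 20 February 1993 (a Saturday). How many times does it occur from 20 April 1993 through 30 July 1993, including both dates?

Occurrences land 10·i days after 20 February 1993 for i = 0, 1, 2, …
20 April 1993 is 59 days after the start; 59 ÷ 10 = 5 remainder 9; since the remainder is 9, round up to i = 6. First occurrence in the window: #7 on 21 April 1993 (6×10 = 60 days in).
30 July 1993 is 160 days after the start; 160 ÷ 10 = 16 remainder 0. Last occurrence in the window: #17 on 30 July 1993.
Occurrences #7 through #17: 11 in total.

11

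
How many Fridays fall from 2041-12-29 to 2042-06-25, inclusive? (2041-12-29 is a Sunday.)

2041-12-29 is a Sunday; the first Friday on or after it is 2042-01-03 (5 days later).
From 2042-01-03 to 2042-06-25: 28 + 28 + 31 + 30 + 31 + 25 = 173 days (rest of January, February, March, April, May, June).
173 ÷ 7 = 24 full weeks with remainder 5, so 24 more Fridays after the first → 25.

25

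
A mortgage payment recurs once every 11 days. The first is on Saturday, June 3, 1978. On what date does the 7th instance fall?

August 8, 1978

The 7th occurrence is 6 intervals after the first: 6 × 11 = 66 days after June 3, 1978.
June has 30 days — 27 days to the end of June leaves 39.
July has 31 days (8 left).
8 days into August → August 8, 1978.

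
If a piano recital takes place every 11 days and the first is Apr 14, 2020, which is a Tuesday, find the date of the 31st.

The 31st occurrence is 30 intervals after the first: 30 × 11 = 330 days after Apr 14, 2020.
Apr has 30 days — 16 days to the end of Apr leaves 314.
May has 31 days (283 left).
Jun has 30 days (253 left).
Jul has 31 days (222 left).
Aug has 31 days (191 left).
Sep has 30 days (161 left).
Oct has 31 days (130 left).
Nov has 30 days (100 left).
Dec has 31 days (69 left).
Jan has 31 days (38 left).
Feb has 28 days (10 left).
10 days into Mar → Mar 10, 2021.

Mar 10, 2021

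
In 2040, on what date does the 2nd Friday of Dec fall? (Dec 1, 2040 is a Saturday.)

Dec 2040 begins on a Saturday, so the first Friday is Dec 7 (6 days later).
The 2nd Friday is 1 weeks later: 7 + 7 = 14.

Dec 14, 2040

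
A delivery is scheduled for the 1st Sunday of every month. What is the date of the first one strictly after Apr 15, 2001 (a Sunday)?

Apr 2001 starts on a Sunday, so its 1st Sunday is Apr 1, 2001.
That is not after Apr 15, 2001, so look at May 2001.
May 2001 starts on a Tuesday, so its 1st Sunday is May 6, 2001 (5 days in).

May 6, 2001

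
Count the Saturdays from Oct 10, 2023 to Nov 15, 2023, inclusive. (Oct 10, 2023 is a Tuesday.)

Oct 10, 2023 is a Tuesday; the first Saturday on or after it is Oct 14, 2023 (4 days later).
From Oct 14, 2023 to Nov 15, 2023: 17 + 15 = 32 days (rest of Oct, Nov).
32 ÷ 7 = 4 full weeks with remainder 4, so 4 more Saturdays after the first → 5.

5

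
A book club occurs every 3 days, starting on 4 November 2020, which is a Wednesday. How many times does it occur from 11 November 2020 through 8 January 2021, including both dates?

Occurrences land 3·i days after 4 November 2020 for i = 0, 1, 2, …
11 November 2020 is 7 days after the start; 7 ÷ 3 = 2 remainder 1; since the remainder is 1, round up to i = 3. First occurrence in the window: #4 on 13 November 2020 (3×3 = 9 days in).
8 January 2021 is 65 days after the start; 65 ÷ 3 = 21 remainder 2. Last occurrence in the window: #22 on 6 January 2021.
Occurrences #4 through #22: 19 in total.

19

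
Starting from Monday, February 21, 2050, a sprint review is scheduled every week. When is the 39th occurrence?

The 39th occurrence is 38 intervals after the first: 38 × 7 = 266 days after February 21, 2050.
February has 28 days — 7 days to the end of February leaves 259.
March has 31 days (228 left).
April has 30 days (198 left).
May has 31 days (167 left).
June has 30 days (137 left).
July has 31 days (106 left).
August has 31 days (75 left).
September has 30 days (45 left).
October has 31 days (14 left).
14 days into November → November 14, 2050.

November 14, 2050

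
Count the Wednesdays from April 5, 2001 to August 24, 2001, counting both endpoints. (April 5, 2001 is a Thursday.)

20

April 5, 2001 is a Thursday; the first Wednesday on or after it is April 11, 2001 (6 days later).
From April 11, 2001 to August 24, 2001: 19 + 31 + 30 + 31 + 24 = 135 days (rest of April, May, June, July, August).
135 ÷ 7 = 19 full weeks with remainder 2, so 19 more Wednesdays after the first → 20.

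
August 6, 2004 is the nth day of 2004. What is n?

219

Days in months before August: 31 + 29 + 31 + 30 + 31 + 30 + 31 = 213.
Plus 6 days into August → day 219.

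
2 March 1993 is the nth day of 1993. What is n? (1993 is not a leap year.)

Days in months before March: 31 + 28 = 59.
Plus 2 days into March → day 61.

61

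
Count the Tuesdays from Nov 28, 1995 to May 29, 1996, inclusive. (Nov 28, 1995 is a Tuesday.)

27

Nov 28, 1995 is a Tuesday; the first Tuesday on or after it is Nov 28, 1995.
From Nov 28, 1995 to May 29, 1996: 2 + 31 + 31 + 29 + 31 + 30 + 29 = 183 days (rest of Nov, Dec, Jan, Feb, Mar, Apr, May).
183 ÷ 7 = 26 full weeks with remainder 1, so 26 more Tuesdays after the first → 27.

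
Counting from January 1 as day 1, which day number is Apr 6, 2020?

97

Days in months before Apr: 31 + 29 + 31 = 91.
Plus 6 days into Apr → day 97.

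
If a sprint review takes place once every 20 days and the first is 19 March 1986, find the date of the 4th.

18 May 1986

The 4th occurrence is 3 intervals after the first: 3 × 20 = 60 days after 19 March 1986.
March has 31 days — 12 days to the end of March leaves 48.
April has 30 days (18 left).
18 days into May → 18 May 1986.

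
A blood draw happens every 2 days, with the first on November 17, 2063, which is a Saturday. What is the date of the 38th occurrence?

The 38th occurrence is 37 intervals after the first: 37 × 2 = 74 days after November 17, 2063.
November has 30 days — 13 days to the end of November leaves 61.
December has 31 days (30 left).
30 days into January → January 30, 2064.

January 30, 2064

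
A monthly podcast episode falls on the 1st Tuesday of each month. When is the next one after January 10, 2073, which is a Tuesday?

February 7, 2073

January 2073 starts on a Sunday, so its 1st Tuesday is January 3, 2073 (2 days in).
That is not after January 10, 2073, so look at February 2073.
February 2073 starts on a Wednesday, so its 1st Tuesday is February 7, 2073 (6 days in).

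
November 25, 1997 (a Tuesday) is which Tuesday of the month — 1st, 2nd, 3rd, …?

Day 25 falls in week ⌈25/7⌉ of the month.
Days 1–7 hold the 1st Tuesday, 8–14 the 2nd, 15–21 the 3rd, 22–28 the 4th, 29–31 the 5th.
25 is in the range for the 4th.

4th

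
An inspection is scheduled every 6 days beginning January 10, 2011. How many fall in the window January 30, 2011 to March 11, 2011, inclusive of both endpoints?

Occurrences land 6·i days after January 10, 2011 for i = 0, 1, 2, …
January 30, 2011 is 20 days after the start; 20 ÷ 6 = 3 remainder 2; since the remainder is 2, round up to i = 4. First occurrence in the window: #5 on February 3, 2011 (4×6 = 24 days in).
March 11, 2011 is 60 days after the start; 60 ÷ 6 = 10 remainder 0. Last occurrence in the window: #11 on March 11, 2011.
Occurrences #5 through #11: 7 in total.

7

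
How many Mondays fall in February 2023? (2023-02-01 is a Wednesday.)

4

2023-02-01 is a Wednesday; the first Monday on or after it is 2023-02-06 (5 days later).
From 2023-02-06 to 2023-02-28 is 28 − 6 = 22 days.
22 ÷ 7 = 3 full weeks with remainder 1, so 3 more Mondays after the first → 4.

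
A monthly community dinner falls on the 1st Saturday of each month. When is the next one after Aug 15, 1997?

Aug 1997 starts on a Friday, so its 1st Saturday is Aug 2, 1997 (1 day in).
That is not after Aug 15, 1997, so look at Sep 1997.
Sep 1997 starts on a Monday, so its 1st Saturday is Sep 6, 1997 (5 days in).

Sep 6, 1997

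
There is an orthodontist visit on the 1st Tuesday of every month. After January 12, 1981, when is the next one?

February 3, 1981

January 1981 starts on a Thursday, so its 1st Tuesday is January 6, 1981 (5 days in).
That is not after January 12, 1981, so look at February 1981.
February 1981 starts on a Sunday, so its 1st Tuesday is February 3, 1981 (2 days in).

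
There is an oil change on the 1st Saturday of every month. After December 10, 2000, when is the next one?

January 6, 2001

December 2000 starts on a Friday, so its 1st Saturday is December 2, 2000 (1 day in).
That is not after December 10, 2000, so look at January 2001.
January 2001 starts on a Monday, so its 1st Saturday is January 6, 2001 (5 days in).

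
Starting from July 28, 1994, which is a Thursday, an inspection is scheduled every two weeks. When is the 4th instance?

September 8, 1994

The 4th occurrence is 3 intervals after the first: 3 × 14 = 42 days after July 28, 1994.
July has 31 days — 3 days to the end of July leaves 39.
August has 31 days (8 left).
8 days into September → September 8, 1994.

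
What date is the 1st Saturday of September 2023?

The first Saturday of September 2023 is September 2.

2023-09-02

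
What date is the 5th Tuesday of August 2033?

30 August 2033

August 2033 begins on a Monday, so the first Tuesday is August 2 (1 day later).
The 5th Tuesday is 4 weeks later: 2 + 28 = 30.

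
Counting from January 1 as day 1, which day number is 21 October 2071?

Days in months before October: 31 + 28 + 31 + 30 + 31 + 30 + 31 + 31 + 30 = 273.
Plus 21 days into October → day 294.

294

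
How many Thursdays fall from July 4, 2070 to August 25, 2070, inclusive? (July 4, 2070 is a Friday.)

July 4, 2070 is a Friday; the first Thursday on or after it is July 10, 2070 (6 days later).
From July 10, 2070 to August 25, 2070: 21 + 25 = 46 days (rest of July, August).
46 ÷ 7 = 6 full weeks with remainder 4, so 6 more Thursdays after the first → 7.

7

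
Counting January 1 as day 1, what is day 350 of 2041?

December 16, 2041

January has 31 days (350 − 31 = 319 remain).
February has 28 days (319 − 28 = 291 remain).
March has 31 days (291 − 31 = 260 remain).
April has 30 days (260 − 30 = 230 remain).
May has 31 days (230 − 31 = 199 remain).
June has 30 days (199 − 30 = 169 remain).
July has 31 days (169 − 31 = 138 remain).
August has 31 days (138 − 31 = 107 remain).
September has 30 days (107 − 30 = 77 remain).
October has 31 days (77 − 31 = 46 remain).
November has 30 days (46 − 30 = 16 remain).
16 into December → December 16.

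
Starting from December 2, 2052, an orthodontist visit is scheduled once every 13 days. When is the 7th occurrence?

The 7th occurrence is 6 intervals after the first: 6 × 13 = 78 days after December 2, 2052.
December has 31 days — 29 days to the end of December leaves 49.
January has 31 days (18 left).
18 days into February → February 18, 2053.

February 18, 2053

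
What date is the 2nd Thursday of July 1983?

July 1983 begins on a Friday, so the first Thursday is July 7 (6 days later).
The 2nd Thursday is 1 weeks later: 7 + 7 = 14.

1983-07-14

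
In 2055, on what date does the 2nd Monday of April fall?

April 2055 begins on a Thursday, so the first Monday is April 5 (4 days later).
The 2nd Monday is 1 weeks later: 5 + 7 = 12.

12 April 2055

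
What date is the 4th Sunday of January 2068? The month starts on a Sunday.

January 2068 begins on a Sunday, so the first Sunday is January 1.
The 4th Sunday is 3 weeks later: 1 + 21 = 22.

2068-01-22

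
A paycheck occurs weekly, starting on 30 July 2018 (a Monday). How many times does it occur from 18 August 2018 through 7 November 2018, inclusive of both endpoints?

Occurrences land 7·i days after 30 July 2018 for i = 0, 1, 2, …
18 August 2018 is 19 days after the start; 19 ÷ 7 = 2 remainder 5; since the remainder is 5, round up to i = 3. First occurrence in the window: #4 on 20 August 2018 (3×7 = 21 days in).
7 November 2018 is 100 days after the start; 100 ÷ 7 = 14 remainder 2. Last occurrence in the window: #15 on 5 November 2018.
Occurrences #4 through #15: 12 in total.

12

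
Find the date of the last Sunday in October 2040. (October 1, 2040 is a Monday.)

28 October 2040

October 2040 begins on a Monday, so the first Sunday is October 7 (6 days later).
October 2040 has 31 days. Adding weeks: 7, 14, 21, 28 — the last one ≤ 31 is the 28th.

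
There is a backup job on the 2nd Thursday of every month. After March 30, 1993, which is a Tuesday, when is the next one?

March 1993 starts on a Monday; its first Thursday is the 4th, so the 2nd Thursday is the 11th — March 11, 1993.
That is not after March 30, 1993, so look at April 1993.
April 1993 starts on a Thursday; its first Thursday is the 1st, so the 2nd Thursday is the 8th — April 8, 1993.

April 8, 1993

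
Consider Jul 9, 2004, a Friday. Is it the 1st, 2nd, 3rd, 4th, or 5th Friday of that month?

Day 9 falls in week ⌈9/7⌉ of the month.
Days 1–7 hold the 1st Friday, 8–14 the 2nd, 15–21 the 3rd, 22–28 the 4th, 29–31 the 5th.
9 is in the range for the 2nd.

2nd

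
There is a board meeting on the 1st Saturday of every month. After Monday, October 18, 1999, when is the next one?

October 1999 starts on a Friday, so its 1st Saturday is October 2, 1999 (1 day in).
That is not after October 18, 1999, so look at November 1999.
November 1999 starts on a Monday, so its 1st Saturday is November 6, 1999 (5 days in).

November 6, 1999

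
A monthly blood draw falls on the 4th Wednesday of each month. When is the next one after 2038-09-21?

2038-09-22

September 2038 starts on a Wednesday; its first Wednesday is the 1st, so the 4th Wednesday is the 22nd — 2038-09-22.
2038-09-22 is after 2038-09-21, so that is the next one.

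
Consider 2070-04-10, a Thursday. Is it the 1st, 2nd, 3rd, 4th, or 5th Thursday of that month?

Day 10 falls in week ⌈10/7⌉ of the month.
Days 1–7 hold the 1st Thursday, 8–14 the 2nd, 15–21 the 3rd, 22–28 the 4th, 29–31 the 5th.
10 is in the range for the 2nd.

2nd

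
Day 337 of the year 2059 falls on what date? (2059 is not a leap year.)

Jan has 31 days (337 − 31 = 306 remain).
Feb has 28 days (306 − 28 = 278 remain).
Mar has 31 days (278 − 31 = 247 remain).
Apr has 30 days (247 − 30 = 217 remain).
May has 31 days (217 − 31 = 186 remain).
Jun has 30 days (186 − 30 = 156 remain).
Jul has 31 days (156 − 31 = 125 remain).
Aug has 31 days (125 − 31 = 94 remain).
Sep has 30 days (94 − 30 = 64 remain).
Oct has 31 days (64 − 31 = 33 remain).
Nov has 30 days (33 − 30 = 3 remain).
3 into Dec → Dec 3.

Dec 3, 2059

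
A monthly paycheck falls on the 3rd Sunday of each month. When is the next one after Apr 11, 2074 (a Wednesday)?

Apr 2074 starts on a Sunday; its first Sunday is the 1st, so the 3rd Sunday is the 15th — Apr 15, 2074.
Apr 15, 2074 is after Apr 11, 2074, so that is the next one.

Apr 15, 2074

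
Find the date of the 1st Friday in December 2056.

The first Friday of December 2056 is December 1.

1 December 2056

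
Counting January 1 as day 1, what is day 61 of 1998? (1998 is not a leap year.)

Mar 2, 1998

Jan has 31 days (61 − 31 = 30 remain).
Feb has 28 days (30 − 28 = 2 remain).
2 into Mar → Mar 2.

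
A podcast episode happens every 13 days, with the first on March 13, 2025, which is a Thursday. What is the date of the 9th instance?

June 25, 2025

The 9th occurrence is 8 intervals after the first: 8 × 13 = 104 days after March 13, 2025.
March has 31 days — 18 days to the end of March leaves 86.
April has 30 days (56 left).
May has 31 days (25 left).
25 days into June → June 25, 2025.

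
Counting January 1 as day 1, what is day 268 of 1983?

Jan has 31 days (268 − 31 = 237 remain).
Feb has 28 days (237 − 28 = 209 remain).
Mar has 31 days (209 − 31 = 178 remain).
Apr has 30 days (178 − 30 = 148 remain).
May has 31 days (148 − 31 = 117 remain).
Jun has 30 days (117 − 30 = 87 remain).
Jul has 31 days (87 − 31 = 56 remain).
Aug has 31 days (56 − 31 = 25 remain).
25 into Sep → Sep 25.

Sep 25, 1983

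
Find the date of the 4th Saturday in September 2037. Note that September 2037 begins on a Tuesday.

September 2037 begins on a Tuesday, so the first Saturday is September 5 (4 days later).
The 4th Saturday is 3 weeks later: 5 + 21 = 26.

September 26, 2037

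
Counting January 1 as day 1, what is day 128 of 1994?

January has 31 days (128 − 31 = 97 remain).
February has 28 days (97 − 28 = 69 remain).
March has 31 days (69 − 31 = 38 remain).
April has 30 days (38 − 30 = 8 remain).
8 into May → May 8.

8 May 1994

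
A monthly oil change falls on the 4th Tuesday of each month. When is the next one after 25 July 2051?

July 2051 starts on a Saturday; its first Tuesday is the 4th, so the 4th Tuesday is the 25th — 25 July 2051.
That is not after 25 July 2051, so look at August 2051.
August 2051 starts on a Tuesday; its first Tuesday is the 1st, so the 4th Tuesday is the 22nd — 22 August 2051.

22 August 2051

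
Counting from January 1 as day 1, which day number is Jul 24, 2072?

Days in months before Jul: 31 + 29 + 31 + 30 + 31 + 30 = 182.
Plus 24 days into Jul → day 206.

206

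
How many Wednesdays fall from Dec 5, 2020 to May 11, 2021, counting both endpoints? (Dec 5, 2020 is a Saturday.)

Dec 5, 2020 is a Saturday; the first Wednesday on or after it is Dec 9, 2020 (4 days later).
From Dec 9, 2020 to May 11, 2021: 22 + 31 + 28 + 31 + 30 + 11 = 153 days (rest of Dec, Jan, Feb, Mar, Apr, May).
153 ÷ 7 = 21 full weeks with remainder 6, so 21 more Wednesdays after the first → 22.

22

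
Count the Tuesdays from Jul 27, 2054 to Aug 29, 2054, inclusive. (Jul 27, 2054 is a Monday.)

5

Jul 27, 2054 is a Monday; the first Tuesday on or after it is Jul 28, 2054 (1 day later).
From Jul 28, 2054 to Aug 29, 2054: 3 + 29 = 32 days (rest of Jul, Aug).
32 ÷ 7 = 4 full weeks with remainder 4, so 4 more Tuesdays after the first → 5.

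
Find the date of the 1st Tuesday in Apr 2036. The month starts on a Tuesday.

Apr 1, 2036

Apr 2036 begins on a Tuesday, so the first Tuesday is Apr 1.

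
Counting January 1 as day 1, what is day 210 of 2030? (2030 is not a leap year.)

January has 31 days (210 − 31 = 179 remain).
February has 28 days (179 − 28 = 151 remain).
March has 31 days (151 − 31 = 120 remain).
April has 30 days (120 − 30 = 90 remain).
May has 31 days (90 − 31 = 59 remain).
June has 30 days (59 − 30 = 29 remain).
29 into July → July 29.

2030-07-29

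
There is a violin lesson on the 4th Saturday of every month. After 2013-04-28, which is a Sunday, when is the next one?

2013-05-25

April 2013 starts on a Monday; its first Saturday is the 6th, so the 4th Saturday is the 27th — 2013-04-27.
That is not after 2013-04-28, so look at May 2013.
May 2013 starts on a Wednesday; its first Saturday is the 4th, so the 4th Saturday is the 25th — 2013-05-25.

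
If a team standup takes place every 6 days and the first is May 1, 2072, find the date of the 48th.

The 48th occurrence is 47 intervals after the first: 47 × 6 = 282 days after May 1, 2072.
May has 31 days — 30 days to the end of May leaves 252.
June has 30 days (222 left).
July has 31 days (191 left).
August has 31 days (160 left).
September has 30 days (130 left).
October has 31 days (99 left).
November has 30 days (69 left).
December has 31 days (38 left).
January has 31 days (7 left).
7 days into February → February 7, 2073.

February 7, 2073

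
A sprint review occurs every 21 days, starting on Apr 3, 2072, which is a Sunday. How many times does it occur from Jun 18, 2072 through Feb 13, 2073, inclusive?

Occurrences land 21·i days after Apr 3, 2072 for i = 0, 1, 2, …
Jun 18, 2072 is 76 days after the start; 76 ÷ 21 = 3 remainder 13; since the remainder is 13, round up to i = 4. First occurrence in the window: #5 on Jun 26, 2072 (4×21 = 84 days in).
Feb 13, 2073 is 316 days after the start; 316 ÷ 21 = 15 remainder 1. Last occurrence in the window: #16 on Feb 12, 2073.
Occurrences #5 through #16: 12 in total.

12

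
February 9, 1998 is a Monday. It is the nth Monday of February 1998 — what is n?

Day 9 falls in week ⌈9/7⌉ of the month.
Days 1–7 hold the 1st Monday, 8–14 the 2nd, 15–21 the 3rd, 22–28 the 4th, 29–31 the 5th.
9 is in the range for the 2nd.

2nd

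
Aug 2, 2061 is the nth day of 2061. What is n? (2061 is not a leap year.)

214

Days in months before Aug: 31 + 28 + 31 + 30 + 31 + 30 + 31 = 212.
Plus 2 days into Aug → day 214.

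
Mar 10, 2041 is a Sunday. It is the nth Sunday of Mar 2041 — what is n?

Day 10 falls in week ⌈10/7⌉ of the month.
Days 1–7 hold the 1st Sunday, 8–14 the 2nd, 15–21 the 3rd, 22–28 the 4th, 29–31 the 5th.
10 is in the range for the 2nd.

2nd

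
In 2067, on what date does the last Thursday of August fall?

August 25, 2067

The first Thursday of August 2067 is August 4.
August 2067 has 31 days. Adding weeks: 4, 11, 18, 25 — the last one ≤ 31 is the 25th.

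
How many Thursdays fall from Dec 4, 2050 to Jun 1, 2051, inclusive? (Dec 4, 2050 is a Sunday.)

26

Dec 4, 2050 is a Sunday; the first Thursday on or after it is Dec 8, 2050 (4 days later).
From Dec 8, 2050 to Jun 1, 2051: 23 + 31 + 28 + 31 + 30 + 31 + 1 = 175 days (rest of Dec, Jan, Feb, Mar, Apr, May, Jun).
175 ÷ 7 = 25 full weeks with remainder 0, so 25 more Thursdays after the first → 26.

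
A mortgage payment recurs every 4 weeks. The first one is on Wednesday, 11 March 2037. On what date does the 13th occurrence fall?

The 13th occurrence is 12 intervals after the first: 12 × 28 = 336 days after 11 March 2037.
March has 31 days — 20 days to the end of March leaves 316.
April has 30 days (286 left).
May has 31 days (255 left).
June has 30 days (225 left).
July has 31 days (194 left).
August has 31 days (163 left).
September has 30 days (133 left).
October has 31 days (102 left).
November has 30 days (72 left).
December has 31 days (41 left).
January has 31 days (10 left).
10 days into February → 10 February 2038.

10 February 2038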